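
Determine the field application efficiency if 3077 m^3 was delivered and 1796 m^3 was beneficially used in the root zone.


Ea = V_root / V_field * 100 = 1796 / 3077 * 100 = 58.3685%

58.3685 %


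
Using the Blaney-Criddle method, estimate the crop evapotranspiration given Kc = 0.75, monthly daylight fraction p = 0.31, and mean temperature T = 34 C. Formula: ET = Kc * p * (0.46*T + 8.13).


ET = Kc * p * (0.46*T + 8.13)
ET = 0.75 * 0.31 * (0.46*34 + 8.13)
ET = 0.75 * 0.31 * 23.7700

5.5265 mm/day


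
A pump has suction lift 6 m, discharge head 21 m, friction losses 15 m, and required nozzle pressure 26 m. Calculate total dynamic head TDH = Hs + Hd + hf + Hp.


TDH = Hs + Hd + hf + Hp = 6 + 21 + 15 + 26 = 68

68 m


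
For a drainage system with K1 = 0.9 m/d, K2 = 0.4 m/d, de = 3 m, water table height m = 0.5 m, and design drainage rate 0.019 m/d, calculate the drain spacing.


S^2 = 8*K2*de*m/q + 4*K1*m^2/q
S^2 = 8*0.4*3*0.5/0.019 + 4*0.9*0.5^2/0.019
S = sqrt(300.0000)

17.3205 m


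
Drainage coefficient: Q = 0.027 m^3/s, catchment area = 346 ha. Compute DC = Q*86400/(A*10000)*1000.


DC = Q * 86400 / (A * 10000) * 1000
DC = 0.027 * 86400 / (346 * 10000) * 1000
DC = 2332800.0000 / 3460000

0.6742 mm/day


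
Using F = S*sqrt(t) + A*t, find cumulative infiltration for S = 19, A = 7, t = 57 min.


F = S*sqrt(t) + A*t
F = 19*sqrt(57) + 7*57
F = 19*7.549834 + 399

542.4468 mm


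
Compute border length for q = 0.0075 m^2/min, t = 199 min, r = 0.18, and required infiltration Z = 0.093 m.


L = q*t/((1+r)*Z)
L = 0.0075*199/((1+0.18)*0.093)
L = 1.4925/0.10974

13.6003 m


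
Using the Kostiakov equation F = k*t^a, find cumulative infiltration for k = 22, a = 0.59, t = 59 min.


F = k * t^a = 22 * 59^0.59
F = 22 * 11.086710

243.9076 mm


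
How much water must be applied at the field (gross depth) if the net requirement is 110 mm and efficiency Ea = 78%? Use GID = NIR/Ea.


Ea = 78% = 0.78
GID = NIR / Ea = 110 / 0.78 = 141.0256 mm

141.0256 mm


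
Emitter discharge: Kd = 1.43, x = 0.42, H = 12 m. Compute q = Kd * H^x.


q = Kd * H^x = 1.43 * 12^0.42 = 1.43 * 2.839593

4.0606 L/h


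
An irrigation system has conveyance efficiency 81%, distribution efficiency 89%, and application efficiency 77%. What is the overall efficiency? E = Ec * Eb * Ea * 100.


Ec = 0.81, Eb = 0.89, Ea = 0.77
E = 0.81 * 0.89 * 0.77 * 100 = 55.5093%

55.5093 %


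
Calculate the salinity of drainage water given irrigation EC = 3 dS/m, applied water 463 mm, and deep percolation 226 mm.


EC_dw = EC_iw * D_iw / D_dw
EC_dw = 3 * 463 / 226
EC_dw = 1389 / 226

6.1460 dS/m


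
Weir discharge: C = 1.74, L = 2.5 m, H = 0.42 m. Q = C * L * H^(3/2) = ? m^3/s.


Q = C * L * H^(3/2) = 1.74 * 2.5 * 0.42^1.5 = 1.74 * 2.5 * 0.272191

1.1840 m^3/s


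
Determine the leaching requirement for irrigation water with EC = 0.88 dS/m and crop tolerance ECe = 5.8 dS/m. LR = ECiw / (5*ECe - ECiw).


LR = ECiw / (5*ECe - ECiw)
LR = 0.88 / (5*5.8 - 0.88)
LR = 0.88 / 28.1200

0.0313


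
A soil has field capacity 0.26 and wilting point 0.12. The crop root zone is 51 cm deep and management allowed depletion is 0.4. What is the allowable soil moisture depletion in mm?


SMD = (FC - PWP) * d * MAD * 10
SMD = (0.26 - 0.12) * 51 * 0.4 * 10
SMD = 0.1400 * 51 * 0.4 * 10

28.5600 mm


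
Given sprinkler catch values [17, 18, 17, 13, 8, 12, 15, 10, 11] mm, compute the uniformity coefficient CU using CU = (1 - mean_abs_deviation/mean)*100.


mean = 13.444444 mm
MAD = 2.938272 mm
CU = (1 - 2.938272/13.444444)*100

78.1451 %


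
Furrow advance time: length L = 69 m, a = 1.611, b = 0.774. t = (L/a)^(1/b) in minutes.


t = (L/a)^(1/b)
t = (69/1.611)^(1/0.774)
t = 42.830540^(1/0.774)

128.2947 min


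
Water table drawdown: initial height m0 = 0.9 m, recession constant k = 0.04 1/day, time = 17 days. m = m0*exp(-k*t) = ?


m = m0 * exp(-k*t)
m = 0.9 * exp(-0.04 * 17)
m = 0.9 * exp(-0.6800)

0.4560 m


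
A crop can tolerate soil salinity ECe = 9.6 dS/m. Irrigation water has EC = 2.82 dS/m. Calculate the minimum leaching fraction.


LR = ECiw / (5*ECe - ECiw)
LR = 2.82 / (5*9.6 - 2.82)
LR = 2.82 / 45.1800

0.0624


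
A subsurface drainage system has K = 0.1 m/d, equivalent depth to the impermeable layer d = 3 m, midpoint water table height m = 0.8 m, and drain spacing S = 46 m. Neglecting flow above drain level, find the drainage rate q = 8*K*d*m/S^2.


q = 8*K*d*m/S^2
q = 8*0.1*3*0.8/46^2
q = 1.9200 / 2116

9.0737e-04 m/d


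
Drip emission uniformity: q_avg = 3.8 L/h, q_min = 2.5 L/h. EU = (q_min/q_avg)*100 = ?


EU = (q_min/q_avg)*100 = (2.5/3.8)*100 = 65.7895%

65.7895 %


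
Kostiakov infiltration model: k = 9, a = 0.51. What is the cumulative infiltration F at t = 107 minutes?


F = k * t^a = 9 * 107^0.51
F = 9 * 10.838913

97.5502 mm


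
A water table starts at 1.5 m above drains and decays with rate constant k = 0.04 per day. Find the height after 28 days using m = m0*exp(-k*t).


m = m0 * exp(-k*t)
m = 1.5 * exp(-0.04 * 28)
m = 1.5 * exp(-1.1200)

0.4894 m


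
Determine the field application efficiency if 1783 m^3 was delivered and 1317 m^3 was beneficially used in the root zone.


Ea = V_root / V_field * 100 = 1317 / 1783 * 100 = 73.8643%

73.8643 %


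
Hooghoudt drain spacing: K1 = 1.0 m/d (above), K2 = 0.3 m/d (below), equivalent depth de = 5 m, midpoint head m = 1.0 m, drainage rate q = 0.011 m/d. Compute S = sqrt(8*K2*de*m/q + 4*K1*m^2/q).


S^2 = 8*K2*de*m/q + 4*K1*m^2/q
S^2 = 8*0.3*5*1.0/0.011 + 4*1.0*1.0^2/0.011
S = sqrt(1454.5455)

38.1385 m


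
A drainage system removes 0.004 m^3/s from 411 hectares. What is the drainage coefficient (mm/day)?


DC = Q * 86400 / (A * 10000) * 1000
DC = 0.004 * 86400 / (411 * 10000) * 1000
DC = 345600.0000 / 4110000

0.0841 mm/day


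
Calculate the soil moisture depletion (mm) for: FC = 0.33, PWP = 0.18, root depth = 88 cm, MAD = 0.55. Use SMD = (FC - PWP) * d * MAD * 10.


SMD = (FC - PWP) * d * MAD * 10
SMD = (0.33 - 0.18) * 88 * 0.55 * 10
SMD = 0.1500 * 88 * 0.55 * 10

72.6000 mm


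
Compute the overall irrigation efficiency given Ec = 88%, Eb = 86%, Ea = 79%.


Ec = 0.88, Eb = 0.86, Ea = 0.79
E = 0.88 * 0.86 * 0.79 * 100 = 59.7872%

59.7872 %


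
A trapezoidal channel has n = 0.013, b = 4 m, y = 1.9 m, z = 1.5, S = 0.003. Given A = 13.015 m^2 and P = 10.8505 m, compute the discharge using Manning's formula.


R = A/P = 13.015/10.8505 = 1.199484
Q = (1/0.013) * 13.015 * 1.199484^(2/3) * 0.003^0.5

61.9048 m^3/s


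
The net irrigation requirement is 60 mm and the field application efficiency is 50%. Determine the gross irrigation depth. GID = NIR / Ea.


Ea = 50% = 0.5
GID = NIR / Ea = 60 / 0.5 = 120.0000 mm

120.0000 mm


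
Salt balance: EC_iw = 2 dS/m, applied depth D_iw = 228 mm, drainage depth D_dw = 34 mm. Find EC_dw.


EC_dw = EC_iw * D_iw / D_dw
EC_dw = 2 * 228 / 34
EC_dw = 456 / 34

13.4118 dS/m


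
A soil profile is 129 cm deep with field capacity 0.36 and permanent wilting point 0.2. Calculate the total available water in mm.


AWC = (FC - PWP) * d * 10
AWC = (0.36 - 0.2) * 129 * 10
AWC = 0.1600 * 129 * 10

206.4000 mm


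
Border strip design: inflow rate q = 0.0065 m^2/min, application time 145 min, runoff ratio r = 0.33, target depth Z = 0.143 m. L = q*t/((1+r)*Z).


L = q*t/((1+r)*Z)
L = 0.0065*145/((1+0.33)*0.143)
L = 0.9425/0.19019

4.9556 m


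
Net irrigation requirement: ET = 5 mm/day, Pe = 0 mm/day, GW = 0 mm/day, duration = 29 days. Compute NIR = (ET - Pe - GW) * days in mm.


Daily deficit = ET - Pe - GW = 5 - 0 - 0 = 5 mm/day
NIR = 5 * 29 = 145 mm

145.0000 mm


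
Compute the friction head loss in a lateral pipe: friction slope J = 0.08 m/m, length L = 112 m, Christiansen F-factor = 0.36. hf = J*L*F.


hf = J * L * F = 0.08 * 112 * 0.36 = 3.2256 m

3.2256 m


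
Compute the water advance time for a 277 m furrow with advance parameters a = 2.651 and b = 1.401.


t = (L/a)^(1/b)
t = (277/2.651)^(1/1.401)
t = 104.488872^(1/1.401)

27.6162 min


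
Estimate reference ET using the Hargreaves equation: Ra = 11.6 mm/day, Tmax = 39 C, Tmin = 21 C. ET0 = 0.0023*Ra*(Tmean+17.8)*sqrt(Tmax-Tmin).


Tmean = (Tmax + Tmin)/2 = (39 + 21)/2 = 30.0
ET0 = 0.0023 * 11.6 * (30.0 + 17.8) * sqrt(39 - 21)
ET0 = 0.0023 * 11.6 * 47.8 * 4.242641

5.4107 mm/day


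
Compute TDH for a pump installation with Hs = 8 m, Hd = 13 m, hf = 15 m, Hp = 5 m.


TDH = Hs + Hd + hf + Hp = 8 + 13 + 15 + 5 = 41

41 m


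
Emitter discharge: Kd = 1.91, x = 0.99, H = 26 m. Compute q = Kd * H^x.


q = Kd * H^x = 1.91 * 26^0.99 = 1.91 * 25.166546

48.0681 L/h


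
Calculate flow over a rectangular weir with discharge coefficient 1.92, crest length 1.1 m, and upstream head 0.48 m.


Q = C * L * H^(3/2) = 1.92 * 1.1 * 0.48^1.5 = 1.92 * 1.1 * 0.332554

0.7024 m^3/s


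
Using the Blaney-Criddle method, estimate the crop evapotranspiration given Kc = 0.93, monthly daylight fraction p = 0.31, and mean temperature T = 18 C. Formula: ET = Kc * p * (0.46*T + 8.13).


ET = Kc * p * (0.46*T + 8.13)
ET = 0.93 * 0.31 * (0.46*18 + 8.13)
ET = 0.93 * 0.31 * 16.4100

4.7310 mm/day


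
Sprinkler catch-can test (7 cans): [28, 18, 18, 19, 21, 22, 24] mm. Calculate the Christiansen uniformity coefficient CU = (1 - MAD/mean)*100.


mean = 21.428571 mm
MAD = 2.775510 mm
CU = (1 - 2.775510/21.428571)*100

87.0476 %


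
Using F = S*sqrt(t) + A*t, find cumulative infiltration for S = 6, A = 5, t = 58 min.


F = S*sqrt(t) + A*t
F = 6*sqrt(58) + 5*58
F = 6*7.615773 + 290

335.6946 mm


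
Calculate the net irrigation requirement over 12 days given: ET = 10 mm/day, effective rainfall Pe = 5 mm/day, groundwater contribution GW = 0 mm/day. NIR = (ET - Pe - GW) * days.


Daily deficit = ET - Pe - GW = 10 - 5 - 0 = 5 mm/day
NIR = 5 * 12 = 60 mm

60.0000 mm


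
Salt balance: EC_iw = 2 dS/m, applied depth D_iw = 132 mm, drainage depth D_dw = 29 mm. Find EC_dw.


EC_dw = EC_iw * D_iw / D_dw
EC_dw = 2 * 132 / 29
EC_dw = 264 / 29

9.1034 dS/m


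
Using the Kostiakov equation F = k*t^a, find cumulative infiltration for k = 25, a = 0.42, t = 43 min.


F = k * t^a = 25 * 43^0.42
F = 25 * 4.853519

121.3380 mm


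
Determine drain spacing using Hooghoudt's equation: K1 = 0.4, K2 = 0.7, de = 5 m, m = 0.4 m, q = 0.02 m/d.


S^2 = 8*K2*de*m/q + 4*K1*m^2/q
S^2 = 8*0.7*5*0.4/0.02 + 4*0.4*0.4^2/0.02
S = sqrt(572.8000)

23.9332 m


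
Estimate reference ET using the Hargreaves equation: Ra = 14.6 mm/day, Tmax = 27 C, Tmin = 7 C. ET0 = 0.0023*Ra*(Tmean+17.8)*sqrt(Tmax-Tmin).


Tmean = (Tmax + Tmin)/2 = (27 + 7)/2 = 17.0
ET0 = 0.0023 * 14.6 * (17.0 + 17.8) * sqrt(27 - 7)
ET0 = 0.0023 * 14.6 * 34.8 * 4.472136

5.2261 mm/day


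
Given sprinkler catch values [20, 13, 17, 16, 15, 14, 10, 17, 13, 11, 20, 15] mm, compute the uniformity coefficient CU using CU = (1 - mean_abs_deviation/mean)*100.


mean = 15.083333 mm
MAD = 2.430556 mm
CU = (1 - 2.430556/15.083333)*100

83.8858 %


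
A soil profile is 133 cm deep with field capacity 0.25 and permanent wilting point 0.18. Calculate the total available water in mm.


AWC = (FC - PWP) * d * 10
AWC = (0.25 - 0.18) * 133 * 10
AWC = 0.0700 * 133 * 10

93.1000 mm


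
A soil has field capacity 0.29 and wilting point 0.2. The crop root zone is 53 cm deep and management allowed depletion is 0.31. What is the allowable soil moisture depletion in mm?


SMD = (FC - PWP) * d * MAD * 10
SMD = (0.29 - 0.2) * 53 * 0.31 * 10
SMD = 0.0900 * 53 * 0.31 * 10

14.7870 mm


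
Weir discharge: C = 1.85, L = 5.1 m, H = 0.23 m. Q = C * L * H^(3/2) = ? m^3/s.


Q = C * L * H^(3/2) = 1.85 * 5.1 * 0.23^1.5 = 1.85 * 5.1 * 0.110304

1.0407 m^3/s


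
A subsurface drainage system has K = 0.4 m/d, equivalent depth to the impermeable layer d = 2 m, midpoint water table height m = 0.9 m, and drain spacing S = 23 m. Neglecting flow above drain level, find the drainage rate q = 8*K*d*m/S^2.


q = 8*K*d*m/S^2
q = 8*0.4*2*0.9/23^2
q = 5.7600 / 529

0.0109 m/d


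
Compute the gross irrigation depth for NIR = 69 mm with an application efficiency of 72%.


Ea = 72% = 0.72
GID = NIR / Ea = 69 / 0.72 = 95.8333 mm

95.8333 mm


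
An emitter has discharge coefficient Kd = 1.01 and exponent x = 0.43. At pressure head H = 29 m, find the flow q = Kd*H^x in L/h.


q = Kd * H^x = 1.01 * 29^0.43 = 1.01 * 4.254330

4.2969 L/h


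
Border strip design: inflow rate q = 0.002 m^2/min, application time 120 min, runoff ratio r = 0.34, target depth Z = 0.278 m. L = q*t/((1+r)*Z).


L = q*t/((1+r)*Z)
L = 0.002*120/((1+0.34)*0.278)
L = 0.24/0.37252

0.6443 m


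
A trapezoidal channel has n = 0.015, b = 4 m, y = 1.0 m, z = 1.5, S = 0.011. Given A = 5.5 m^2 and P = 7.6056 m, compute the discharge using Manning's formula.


R = A/P = 5.5/7.6056 = 0.723151
Q = (1/0.015) * 5.5 * 0.723151^(2/3) * 0.011^0.5

30.9828 m^3/s


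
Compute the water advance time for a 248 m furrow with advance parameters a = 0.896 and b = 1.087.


t = (L/a)^(1/b)
t = (248/0.896)^(1/1.087)
t = 276.785714^(1/1.087)

176.4746 min


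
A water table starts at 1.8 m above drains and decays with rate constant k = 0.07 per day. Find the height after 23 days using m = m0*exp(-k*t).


m = m0 * exp(-k*t)
m = 1.8 * exp(-0.07 * 23)
m = 1.8 * exp(-1.6100)

0.3598 m


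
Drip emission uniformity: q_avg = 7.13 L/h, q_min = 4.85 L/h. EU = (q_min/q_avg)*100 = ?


EU = (q_min/q_avg)*100 = (4.85/7.13)*100 = 68.0224%

68.0224 %


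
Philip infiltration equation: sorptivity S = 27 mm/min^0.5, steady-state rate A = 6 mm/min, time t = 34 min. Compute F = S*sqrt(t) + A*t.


F = S*sqrt(t) + A*t
F = 27*sqrt(34) + 6*34
F = 27*5.830952 + 204

361.4357 mm


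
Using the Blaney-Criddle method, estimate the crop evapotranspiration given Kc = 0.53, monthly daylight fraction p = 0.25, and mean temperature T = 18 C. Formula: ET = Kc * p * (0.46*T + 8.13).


ET = Kc * p * (0.46*T + 8.13)
ET = 0.53 * 0.25 * (0.46*18 + 8.13)
ET = 0.53 * 0.25 * 16.4100

2.1743 mm/day


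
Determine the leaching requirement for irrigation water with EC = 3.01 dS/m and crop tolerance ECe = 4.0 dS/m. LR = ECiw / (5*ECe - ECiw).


LR = ECiw / (5*ECe - ECiw)
LR = 3.01 / (5*4.0 - 3.01)
LR = 3.01 / 16.9900

0.1772


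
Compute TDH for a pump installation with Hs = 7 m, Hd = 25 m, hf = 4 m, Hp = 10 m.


TDH = Hs + Hd + hf + Hp = 7 + 25 + 4 + 10 = 46

46 m


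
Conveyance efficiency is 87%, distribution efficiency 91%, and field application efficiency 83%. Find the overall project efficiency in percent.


Ec = 0.87, Eb = 0.91, Ea = 0.83
E = 0.87 * 0.91 * 0.83 * 100 = 65.7111%

65.7111 %


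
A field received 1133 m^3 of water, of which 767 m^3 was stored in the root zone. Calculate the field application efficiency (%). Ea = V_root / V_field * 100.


Ea = V_root / V_field * 100 = 767 / 1133 * 100 = 67.6964%

67.6964 %


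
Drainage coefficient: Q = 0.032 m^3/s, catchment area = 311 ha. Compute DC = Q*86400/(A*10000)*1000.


DC = Q * 86400 / (A * 10000) * 1000
DC = 0.032 * 86400 / (311 * 10000) * 1000
DC = 2764800.0000 / 3110000

0.8890 mm/day


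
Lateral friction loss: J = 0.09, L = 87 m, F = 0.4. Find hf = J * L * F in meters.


hf = J * L * F = 0.09 * 87 * 0.4 = 3.1320 m

3.1320 m


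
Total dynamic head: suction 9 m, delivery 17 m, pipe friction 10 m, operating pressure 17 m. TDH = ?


TDH = Hs + Hd + hf + Hp = 9 + 17 + 10 + 17 = 53

53 m


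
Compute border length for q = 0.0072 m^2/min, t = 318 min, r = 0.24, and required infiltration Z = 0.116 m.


L = q*t/((1+r)*Z)
L = 0.0072*318/((1+0.24)*0.116)
L = 2.2896/0.14384

15.9177 m


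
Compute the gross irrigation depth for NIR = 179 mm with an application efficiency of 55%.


Ea = 55% = 0.55
GID = NIR / Ea = 179 / 0.55 = 325.4545 mm

325.4545 mm


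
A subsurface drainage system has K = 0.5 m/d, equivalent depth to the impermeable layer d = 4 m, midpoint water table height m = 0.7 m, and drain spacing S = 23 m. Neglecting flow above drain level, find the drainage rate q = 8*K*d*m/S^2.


q = 8*K*d*m/S^2
q = 8*0.5*4*0.7/23^2
q = 11.2000 / 529

0.0212 m/d


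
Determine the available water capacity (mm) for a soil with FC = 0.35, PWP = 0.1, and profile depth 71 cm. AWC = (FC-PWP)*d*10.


AWC = (FC - PWP) * d * 10
AWC = (0.35 - 0.1) * 71 * 10
AWC = 0.2500 * 71 * 10

177.5000 mm


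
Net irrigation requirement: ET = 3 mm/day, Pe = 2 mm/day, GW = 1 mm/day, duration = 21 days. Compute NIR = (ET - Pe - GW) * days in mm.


Daily deficit = ET - Pe - GW = 3 - 2 - 1 = 0 mm/day
NIR = 0 * 21 = 0 mm

0 mm


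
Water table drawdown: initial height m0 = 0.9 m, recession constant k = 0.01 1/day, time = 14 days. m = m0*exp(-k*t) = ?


m = m0 * exp(-k*t)
m = 0.9 * exp(-0.01 * 14)
m = 0.9 * exp(-0.1400)

0.7824 m


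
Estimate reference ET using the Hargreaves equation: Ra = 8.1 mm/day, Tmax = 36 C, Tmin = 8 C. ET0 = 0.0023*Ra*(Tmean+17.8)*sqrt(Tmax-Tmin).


Tmean = (Tmax + Tmin)/2 = (36 + 8)/2 = 22.0
ET0 = 0.0023 * 8.1 * (22.0 + 17.8) * sqrt(36 - 8)
ET0 = 0.0023 * 8.1 * 39.8 * 5.291503

3.9235 mm/day


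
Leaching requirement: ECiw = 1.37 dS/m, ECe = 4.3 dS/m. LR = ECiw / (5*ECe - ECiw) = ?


LR = ECiw / (5*ECe - ECiw)
LR = 1.37 / (5*4.3 - 1.37)
LR = 1.37 / 20.1300

0.0681


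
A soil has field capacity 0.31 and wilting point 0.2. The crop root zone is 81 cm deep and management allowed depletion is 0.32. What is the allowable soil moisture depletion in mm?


SMD = (FC - PWP) * d * MAD * 10
SMD = (0.31 - 0.2) * 81 * 0.32 * 10
SMD = 0.1100 * 81 * 0.32 * 10

28.5120 mm


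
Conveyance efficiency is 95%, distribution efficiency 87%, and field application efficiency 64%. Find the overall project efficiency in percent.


Ec = 0.95, Eb = 0.87, Ea = 0.64
E = 0.95 * 0.87 * 0.64 * 100 = 52.8960%

52.8960 %


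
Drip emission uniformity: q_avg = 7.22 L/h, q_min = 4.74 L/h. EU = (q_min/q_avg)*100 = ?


EU = (q_min/q_avg)*100 = (4.74/7.22)*100 = 65.6510%

65.6510 %


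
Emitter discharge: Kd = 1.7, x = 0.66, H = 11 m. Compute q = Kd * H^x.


q = Kd * H^x = 1.7 * 11^0.66 = 1.7 * 4.867648

8.2750 L/h


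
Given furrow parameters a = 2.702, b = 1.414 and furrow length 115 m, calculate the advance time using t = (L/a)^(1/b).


t = (L/a)^(1/b)
t = (115/2.702)^(1/1.414)
t = 42.561066^(1/1.414)

14.1925 min


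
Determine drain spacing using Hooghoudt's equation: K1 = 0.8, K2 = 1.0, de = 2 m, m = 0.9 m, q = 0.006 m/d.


S^2 = 8*K2*de*m/q + 4*K1*m^2/q
S^2 = 8*1.0*2*0.9/0.006 + 4*0.8*0.9^2/0.006
S = sqrt(2832.0000)

53.2165 m


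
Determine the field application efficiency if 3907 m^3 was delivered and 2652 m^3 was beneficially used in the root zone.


Ea = V_root / V_field * 100 = 2652 / 3907 * 100 = 67.8782%

67.8782 %


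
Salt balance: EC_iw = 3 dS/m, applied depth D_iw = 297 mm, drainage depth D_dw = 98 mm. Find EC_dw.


EC_dw = EC_iw * D_iw / D_dw
EC_dw = 3 * 297 / 98
EC_dw = 891 / 98

9.0918 dS/m


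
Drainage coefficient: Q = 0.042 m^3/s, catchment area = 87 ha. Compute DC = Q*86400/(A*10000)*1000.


DC = Q * 86400 / (A * 10000) * 1000
DC = 0.042 * 86400 / (87 * 10000) * 1000
DC = 3628800.0000 / 870000

4.1710 mm/day


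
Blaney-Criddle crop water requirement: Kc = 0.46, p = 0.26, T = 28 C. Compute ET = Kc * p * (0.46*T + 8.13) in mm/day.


ET = Kc * p * (0.46*T + 8.13)
ET = 0.46 * 0.26 * (0.46*28 + 8.13)
ET = 0.46 * 0.26 * 21.0100

2.5128 mm/day


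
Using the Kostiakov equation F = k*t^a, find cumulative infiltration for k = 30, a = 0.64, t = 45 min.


F = k * t^a = 30 * 45^0.64
F = 30 * 11.430257

342.9077 mm


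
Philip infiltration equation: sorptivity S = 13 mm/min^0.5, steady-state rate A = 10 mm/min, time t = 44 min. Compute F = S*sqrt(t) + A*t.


F = S*sqrt(t) + A*t
F = 13*sqrt(44) + 10*44
F = 13*6.633250 + 440

526.2323 mm


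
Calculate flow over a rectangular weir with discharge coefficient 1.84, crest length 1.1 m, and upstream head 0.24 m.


Q = C * L * H^(3/2) = 1.84 * 1.1 * 0.24^1.5 = 1.84 * 1.1 * 0.117576

0.2380 m^3/s


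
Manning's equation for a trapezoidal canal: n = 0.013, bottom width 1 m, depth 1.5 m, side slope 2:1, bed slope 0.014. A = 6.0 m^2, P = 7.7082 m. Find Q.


R = A/P = 6.0/7.7082 = 0.778392
Q = (1/0.013) * 6.0 * 0.778392^(2/3) * 0.014^0.5

46.2102 m^3/s


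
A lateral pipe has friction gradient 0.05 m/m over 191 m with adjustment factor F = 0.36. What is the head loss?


hf = J * L * F = 0.05 * 191 * 0.36 = 3.4380 m

3.4380 m


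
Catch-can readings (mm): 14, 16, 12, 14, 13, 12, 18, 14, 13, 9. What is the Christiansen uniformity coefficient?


mean = 13.500000 mm
MAD = 1.700000 mm
CU = (1 - 1.700000/13.500000)*100

87.4074 %


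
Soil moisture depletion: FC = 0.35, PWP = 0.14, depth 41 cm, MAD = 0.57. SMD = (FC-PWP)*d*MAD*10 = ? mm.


SMD = (FC - PWP) * d * MAD * 10
SMD = (0.35 - 0.14) * 41 * 0.57 * 10
SMD = 0.2100 * 41 * 0.57 * 10

49.0770 mm


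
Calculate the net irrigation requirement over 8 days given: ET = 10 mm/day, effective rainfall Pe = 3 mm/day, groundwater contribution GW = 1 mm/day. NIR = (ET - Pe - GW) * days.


Daily deficit = ET - Pe - GW = 10 - 3 - 1 = 6 mm/day
NIR = 6 * 8 = 48 mm

48.0000 mm


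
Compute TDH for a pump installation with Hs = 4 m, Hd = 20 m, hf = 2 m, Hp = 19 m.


TDH = Hs + Hd + hf + Hp = 4 + 20 + 2 + 19 = 45

45 m


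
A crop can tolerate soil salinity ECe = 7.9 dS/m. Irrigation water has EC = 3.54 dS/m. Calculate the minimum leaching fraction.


LR = ECiw / (5*ECe - ECiw)
LR = 3.54 / (5*7.9 - 3.54)
LR = 3.54 / 35.9600

0.0984


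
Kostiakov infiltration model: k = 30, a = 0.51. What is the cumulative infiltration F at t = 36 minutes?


F = k * t^a = 30 * 36^0.51
F = 30 * 6.218910

186.5673 mm


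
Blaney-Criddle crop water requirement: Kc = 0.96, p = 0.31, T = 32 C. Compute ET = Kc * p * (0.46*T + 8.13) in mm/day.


ET = Kc * p * (0.46*T + 8.13)
ET = 0.96 * 0.31 * (0.46*32 + 8.13)
ET = 0.96 * 0.31 * 22.8500

6.8002 mm/day


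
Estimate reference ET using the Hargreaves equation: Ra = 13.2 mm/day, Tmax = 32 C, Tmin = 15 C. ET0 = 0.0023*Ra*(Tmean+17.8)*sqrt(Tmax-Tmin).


Tmean = (Tmax + Tmin)/2 = (32 + 15)/2 = 23.5
ET0 = 0.0023 * 13.2 * (23.5 + 17.8) * sqrt(32 - 15)
ET0 = 0.0023 * 13.2 * 41.3 * 4.123106

5.1698 mm/day


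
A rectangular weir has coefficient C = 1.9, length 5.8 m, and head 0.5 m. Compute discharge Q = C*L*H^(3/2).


Q = C * L * H^(3/2) = 1.9 * 5.8 * 0.5^1.5 = 1.9 * 5.8 * 0.353553

3.8962 m^3/s


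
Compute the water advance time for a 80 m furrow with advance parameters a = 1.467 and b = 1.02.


t = (L/a)^(1/b)
t = (80/1.467)^(1/1.02)
t = 54.533061^(1/1.02)

50.4206 min


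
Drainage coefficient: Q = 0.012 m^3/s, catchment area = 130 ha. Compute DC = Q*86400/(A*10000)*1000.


DC = Q * 86400 / (A * 10000) * 1000
DC = 0.012 * 86400 / (130 * 10000) * 1000
DC = 1036800.0000 / 1300000

0.7975 mm/day


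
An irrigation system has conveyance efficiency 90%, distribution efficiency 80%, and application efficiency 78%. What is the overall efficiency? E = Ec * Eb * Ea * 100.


Ec = 0.9, Eb = 0.8, Ea = 0.78
E = 0.9 * 0.8 * 0.78 * 100 = 56.1600%

56.1600 %


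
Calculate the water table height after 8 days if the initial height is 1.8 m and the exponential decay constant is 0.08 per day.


m = m0 * exp(-k*t)
m = 1.8 * exp(-0.08 * 8)
m = 1.8 * exp(-0.6400)

0.9491 m


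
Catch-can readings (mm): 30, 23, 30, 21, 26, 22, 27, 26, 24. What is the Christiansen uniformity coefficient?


mean = 25.444444 mm
MAD = 2.617284 mm
CU = (1 - 2.617284/25.444444)*100

89.7137 %


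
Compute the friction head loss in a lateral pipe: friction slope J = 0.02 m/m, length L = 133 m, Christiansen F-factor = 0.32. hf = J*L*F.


hf = J * L * F = 0.02 * 133 * 0.32 = 0.8512 m

0.8512 m


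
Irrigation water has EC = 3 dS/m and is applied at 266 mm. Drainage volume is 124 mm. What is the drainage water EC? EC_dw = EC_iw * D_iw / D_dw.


EC_dw = EC_iw * D_iw / D_dw
EC_dw = 3 * 266 / 124
EC_dw = 798 / 124

6.4355 dS/m


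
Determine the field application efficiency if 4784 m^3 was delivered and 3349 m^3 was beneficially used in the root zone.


Ea = V_root / V_field * 100 = 3349 / 4784 * 100 = 70.0042%

70.0042 %


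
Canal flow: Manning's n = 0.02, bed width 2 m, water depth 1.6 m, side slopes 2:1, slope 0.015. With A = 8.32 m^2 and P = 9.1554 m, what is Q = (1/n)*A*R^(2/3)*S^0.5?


R = A/P = 8.32/9.1554 = 0.908753
Q = (1/0.02) * 8.32 * 0.908753^(2/3) * 0.015^0.5

47.8009 m^3/s


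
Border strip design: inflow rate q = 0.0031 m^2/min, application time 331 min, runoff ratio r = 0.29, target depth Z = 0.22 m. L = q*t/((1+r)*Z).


L = q*t/((1+r)*Z)
L = 0.0031*331/((1+0.29)*0.22)
L = 1.0261/0.2838

3.6156 m


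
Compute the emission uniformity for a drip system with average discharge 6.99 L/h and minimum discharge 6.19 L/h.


EU = (q_min/q_avg)*100 = (6.19/6.99)*100 = 88.5551%

88.5551 %


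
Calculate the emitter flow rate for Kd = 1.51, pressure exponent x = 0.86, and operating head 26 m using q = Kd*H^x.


q = Kd * H^x = 1.51 * 26^0.86 = 1.51 * 16.476960

24.8802 L/h


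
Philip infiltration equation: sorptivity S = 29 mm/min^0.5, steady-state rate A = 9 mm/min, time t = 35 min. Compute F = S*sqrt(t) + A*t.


F = S*sqrt(t) + A*t
F = 29*sqrt(35) + 9*35
F = 29*5.916080 + 315

486.5663 mm


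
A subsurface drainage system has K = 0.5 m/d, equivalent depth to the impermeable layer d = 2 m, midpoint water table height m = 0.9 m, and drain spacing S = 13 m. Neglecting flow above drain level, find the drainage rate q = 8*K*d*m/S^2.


q = 8*K*d*m/S^2
q = 8*0.5*2*0.9/13^2
q = 7.2000 / 169

0.0426 m/d


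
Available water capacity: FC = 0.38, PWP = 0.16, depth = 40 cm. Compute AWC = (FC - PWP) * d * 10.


AWC = (FC - PWP) * d * 10
AWC = (0.38 - 0.16) * 40 * 10
AWC = 0.2200 * 40 * 10

88.0000 mm


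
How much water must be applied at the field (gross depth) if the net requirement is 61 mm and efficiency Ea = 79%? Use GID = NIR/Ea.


Ea = 79% = 0.79
GID = NIR / Ea = 61 / 0.79 = 77.2152 mm

77.2152 mm


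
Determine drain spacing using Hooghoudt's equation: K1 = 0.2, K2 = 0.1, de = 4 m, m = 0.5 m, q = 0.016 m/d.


S^2 = 8*K2*de*m/q + 4*K1*m^2/q
S^2 = 8*0.1*4*0.5/0.016 + 4*0.2*0.5^2/0.016
S = sqrt(112.5000)

10.6066 m


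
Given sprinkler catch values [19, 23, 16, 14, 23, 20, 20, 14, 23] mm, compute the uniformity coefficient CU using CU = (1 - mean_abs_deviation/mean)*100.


mean = 19.111111 mm
MAD = 2.987654 mm
CU = (1 - 2.987654/19.111111)*100

84.3669 %


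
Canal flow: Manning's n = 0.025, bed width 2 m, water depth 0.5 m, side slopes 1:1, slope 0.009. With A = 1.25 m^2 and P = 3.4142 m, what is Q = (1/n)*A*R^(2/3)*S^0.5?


R = A/P = 1.25/3.4142 = 0.366118
Q = (1/0.025) * 1.25 * 0.366118^(2/3) * 0.009^0.5

2.4276 m^3/s


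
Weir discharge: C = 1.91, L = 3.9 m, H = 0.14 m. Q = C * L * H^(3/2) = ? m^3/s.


Q = C * L * H^(3/2) = 1.91 * 3.9 * 0.14^1.5 = 1.91 * 3.9 * 0.052383

0.3902 m^3/s


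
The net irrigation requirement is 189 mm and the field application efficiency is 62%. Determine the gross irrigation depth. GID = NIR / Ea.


Ea = 62% = 0.62
GID = NIR / Ea = 189 / 0.62 = 304.8387 mm

304.8387 mm


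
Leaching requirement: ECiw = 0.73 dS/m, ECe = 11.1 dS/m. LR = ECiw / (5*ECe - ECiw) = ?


LR = ECiw / (5*ECe - ECiw)
LR = 0.73 / (5*11.1 - 0.73)
LR = 0.73 / 54.7700

0.0133


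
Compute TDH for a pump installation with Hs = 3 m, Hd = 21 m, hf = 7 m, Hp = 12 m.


TDH = Hs + Hd + hf + Hp = 3 + 21 + 7 + 12 = 43

43 m


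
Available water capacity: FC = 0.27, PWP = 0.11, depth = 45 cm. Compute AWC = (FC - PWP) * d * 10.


AWC = (FC - PWP) * d * 10
AWC = (0.27 - 0.11) * 45 * 10
AWC = 0.1600 * 45 * 10

72.0000 mm


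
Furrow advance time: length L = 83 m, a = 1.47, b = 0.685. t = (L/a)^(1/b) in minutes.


t = (L/a)^(1/b)
t = (83/1.47)^(1/0.685)
t = 56.462585^(1/0.685)

360.8402 min


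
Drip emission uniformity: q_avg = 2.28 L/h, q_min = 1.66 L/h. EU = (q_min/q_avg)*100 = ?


EU = (q_min/q_avg)*100 = (1.66/2.28)*100 = 72.8070%

72.8070 %


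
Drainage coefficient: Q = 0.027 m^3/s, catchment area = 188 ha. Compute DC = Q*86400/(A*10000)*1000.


DC = Q * 86400 / (A * 10000) * 1000
DC = 0.027 * 86400 / (188 * 10000) * 1000
DC = 2332800.0000 / 1880000

1.2409 mm/day


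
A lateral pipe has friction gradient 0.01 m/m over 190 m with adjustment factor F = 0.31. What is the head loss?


hf = J * L * F = 0.01 * 190 * 0.31 = 0.5890 m

0.5890 m


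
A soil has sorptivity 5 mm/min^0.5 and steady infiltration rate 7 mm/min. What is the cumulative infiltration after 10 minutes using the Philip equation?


F = S*sqrt(t) + A*t
F = 5*sqrt(10) + 7*10
F = 5*3.162278 + 70

85.8114 mm


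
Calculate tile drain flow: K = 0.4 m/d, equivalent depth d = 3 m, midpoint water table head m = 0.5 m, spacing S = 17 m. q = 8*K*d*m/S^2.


q = 8*K*d*m/S^2
q = 8*0.4*3*0.5/17^2
q = 4.8000 / 289

0.0166 m/d


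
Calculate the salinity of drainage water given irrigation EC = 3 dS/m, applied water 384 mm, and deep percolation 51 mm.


EC_dw = EC_iw * D_iw / D_dw
EC_dw = 3 * 384 / 51
EC_dw = 1152 / 51

22.5882 dS/m


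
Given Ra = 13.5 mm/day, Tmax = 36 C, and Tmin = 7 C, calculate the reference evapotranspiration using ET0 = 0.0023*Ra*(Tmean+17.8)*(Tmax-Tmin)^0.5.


Tmean = (Tmax + Tmin)/2 = (36 + 7)/2 = 21.5
ET0 = 0.0023 * 13.5 * (21.5 + 17.8) * sqrt(36 - 7)
ET0 = 0.0023 * 13.5 * 39.3 * 5.385165

6.5713 mm/day


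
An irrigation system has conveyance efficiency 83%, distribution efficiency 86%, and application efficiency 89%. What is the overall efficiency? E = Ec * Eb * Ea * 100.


Ec = 0.83, Eb = 0.86, Ea = 0.89
E = 0.83 * 0.86 * 0.89 * 100 = 63.5282%

63.5282 %


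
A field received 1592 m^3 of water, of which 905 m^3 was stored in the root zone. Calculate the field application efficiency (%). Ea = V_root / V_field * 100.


Ea = V_root / V_field * 100 = 905 / 1592 * 100 = 56.8467%

56.8467 %


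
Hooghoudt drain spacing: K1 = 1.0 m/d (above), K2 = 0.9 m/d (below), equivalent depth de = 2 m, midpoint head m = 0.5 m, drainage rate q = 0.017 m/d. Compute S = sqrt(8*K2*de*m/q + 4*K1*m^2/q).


S^2 = 8*K2*de*m/q + 4*K1*m^2/q
S^2 = 8*0.9*2*0.5/0.017 + 4*1.0*0.5^2/0.017
S = sqrt(482.3529)

21.9625 m


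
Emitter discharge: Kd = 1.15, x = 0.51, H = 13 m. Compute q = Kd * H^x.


q = Kd * H^x = 1.15 * 13^0.51 = 1.15 * 3.699228

4.2541 L/h


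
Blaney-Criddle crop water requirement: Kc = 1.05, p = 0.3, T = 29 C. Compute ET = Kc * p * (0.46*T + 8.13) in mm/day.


ET = Kc * p * (0.46*T + 8.13)
ET = 1.05 * 0.3 * (0.46*29 + 8.13)
ET = 1.05 * 0.3 * 21.4700

6.7630 mm/day


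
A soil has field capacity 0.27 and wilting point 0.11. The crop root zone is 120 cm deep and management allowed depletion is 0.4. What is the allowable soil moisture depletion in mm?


SMD = (FC - PWP) * d * MAD * 10
SMD = (0.27 - 0.11) * 120 * 0.4 * 10
SMD = 0.1600 * 120 * 0.4 * 10

76.8000 mm


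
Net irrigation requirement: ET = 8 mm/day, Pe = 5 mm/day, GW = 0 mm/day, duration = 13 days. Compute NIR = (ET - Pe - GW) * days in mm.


Daily deficit = ET - Pe - GW = 8 - 5 - 0 = 3 mm/day
NIR = 3 * 13 = 39 mm

39.0000 mm


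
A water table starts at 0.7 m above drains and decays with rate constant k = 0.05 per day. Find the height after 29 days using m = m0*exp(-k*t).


m = m0 * exp(-k*t)
m = 0.7 * exp(-0.05 * 29)
m = 0.7 * exp(-1.4500)

0.1642 m


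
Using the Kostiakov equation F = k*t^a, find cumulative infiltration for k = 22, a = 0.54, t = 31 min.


F = k * t^a = 22 * 31^0.54
F = 22 * 6.387565

140.5264 mm


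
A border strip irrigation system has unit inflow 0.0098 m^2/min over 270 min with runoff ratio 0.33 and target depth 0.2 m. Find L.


L = q*t/((1+r)*Z)
L = 0.0098*270/((1+0.33)*0.2)
L = 2.646/0.266

9.9474 m


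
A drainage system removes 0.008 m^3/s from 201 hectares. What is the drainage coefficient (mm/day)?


DC = Q * 86400 / (A * 10000) * 1000
DC = 0.008 * 86400 / (201 * 10000) * 1000
DC = 691200.0000 / 2010000

0.3439 mm/day


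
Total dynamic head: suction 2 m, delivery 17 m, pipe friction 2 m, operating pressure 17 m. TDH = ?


TDH = Hs + Hd + hf + Hp = 2 + 17 + 2 + 17 = 38

38 m


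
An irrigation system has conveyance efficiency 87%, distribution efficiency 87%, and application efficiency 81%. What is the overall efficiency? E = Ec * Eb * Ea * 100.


Ec = 0.87, Eb = 0.87, Ea = 0.81
E = 0.87 * 0.87 * 0.81 * 100 = 61.3089%

61.3089 %


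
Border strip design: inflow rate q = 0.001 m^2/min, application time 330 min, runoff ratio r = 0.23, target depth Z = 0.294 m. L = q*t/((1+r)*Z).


L = q*t/((1+r)*Z)
L = 0.001*330/((1+0.23)*0.294)
L = 0.33/0.36162

0.9126 m


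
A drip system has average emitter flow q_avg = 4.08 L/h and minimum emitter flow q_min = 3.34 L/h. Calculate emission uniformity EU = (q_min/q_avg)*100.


EU = (q_min/q_avg)*100 = (3.34/4.08)*100 = 81.8627%

81.8627 %


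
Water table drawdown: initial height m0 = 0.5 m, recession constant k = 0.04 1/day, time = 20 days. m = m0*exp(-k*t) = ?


m = m0 * exp(-k*t)
m = 0.5 * exp(-0.04 * 20)
m = 0.5 * exp(-0.8000)

0.2247 m


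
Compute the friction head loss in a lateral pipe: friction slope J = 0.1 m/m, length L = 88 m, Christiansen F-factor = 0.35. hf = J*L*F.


hf = J * L * F = 0.1 * 88 * 0.35 = 3.0800 m

3.0800 m


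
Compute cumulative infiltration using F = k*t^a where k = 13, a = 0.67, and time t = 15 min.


F = k * t^a = 13 * 15^0.67
F = 13 * 6.137354

79.7856 mm


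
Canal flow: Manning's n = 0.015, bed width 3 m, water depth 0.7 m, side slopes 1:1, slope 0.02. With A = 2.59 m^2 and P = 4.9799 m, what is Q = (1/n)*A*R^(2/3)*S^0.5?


R = A/P = 2.59/4.9799 = 0.520091
Q = (1/0.015) * 2.59 * 0.520091^(2/3) * 0.02^0.5

15.7922 m^3/s


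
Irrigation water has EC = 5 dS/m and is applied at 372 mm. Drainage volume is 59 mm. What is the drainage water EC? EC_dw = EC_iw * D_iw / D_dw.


EC_dw = EC_iw * D_iw / D_dw
EC_dw = 5 * 372 / 59
EC_dw = 1860 / 59

31.5254 dS/m


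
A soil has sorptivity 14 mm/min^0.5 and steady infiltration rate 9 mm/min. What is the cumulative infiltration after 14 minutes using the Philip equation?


F = S*sqrt(t) + A*t
F = 14*sqrt(14) + 9*14
F = 14*3.741657 + 126

178.3832 mm


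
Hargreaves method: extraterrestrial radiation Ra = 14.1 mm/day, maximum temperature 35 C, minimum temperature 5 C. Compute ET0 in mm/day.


Tmean = (Tmax + Tmin)/2 = (35 + 5)/2 = 20.0
ET0 = 0.0023 * 14.1 * (20.0 + 17.8) * sqrt(35 - 5)
ET0 = 0.0023 * 14.1 * 37.8 * 5.477226

6.7143 mm/day


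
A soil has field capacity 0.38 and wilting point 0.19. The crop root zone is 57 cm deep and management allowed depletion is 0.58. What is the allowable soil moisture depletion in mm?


SMD = (FC - PWP) * d * MAD * 10
SMD = (0.38 - 0.19) * 57 * 0.58 * 10
SMD = 0.1900 * 57 * 0.58 * 10

62.8140 mm


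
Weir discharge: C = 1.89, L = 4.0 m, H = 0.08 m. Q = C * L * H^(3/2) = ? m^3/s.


Q = C * L * H^(3/2) = 1.89 * 4.0 * 0.08^1.5 = 1.89 * 4.0 * 0.022627

0.1711 m^3/s


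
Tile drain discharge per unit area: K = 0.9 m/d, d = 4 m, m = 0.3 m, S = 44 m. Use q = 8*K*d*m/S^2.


q = 8*K*d*m/S^2
q = 8*0.9*4*0.3/44^2
q = 8.6400 / 1936

0.0045 m/d


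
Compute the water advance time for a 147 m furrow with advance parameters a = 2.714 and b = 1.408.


t = (L/a)^(1/b)
t = (147/2.714)^(1/1.408)
t = 54.163596^(1/1.408)

17.0344 min


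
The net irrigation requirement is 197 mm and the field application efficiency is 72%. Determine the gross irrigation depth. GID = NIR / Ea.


Ea = 72% = 0.72
GID = NIR / Ea = 197 / 0.72 = 273.6111 mm

273.6111 mm


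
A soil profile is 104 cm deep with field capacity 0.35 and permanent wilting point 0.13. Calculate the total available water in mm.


AWC = (FC - PWP) * d * 10
AWC = (0.35 - 0.13) * 104 * 10
AWC = 0.2200 * 104 * 10

228.8000 mm


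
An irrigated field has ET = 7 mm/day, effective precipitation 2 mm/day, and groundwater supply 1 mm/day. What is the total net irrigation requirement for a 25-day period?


Daily deficit = ET - Pe - GW = 7 - 2 - 1 = 4 mm/day
NIR = 4 * 25 = 100 mm

100.0000 mm


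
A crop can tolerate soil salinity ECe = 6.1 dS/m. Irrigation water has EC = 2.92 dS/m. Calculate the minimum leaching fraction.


LR = ECiw / (5*ECe - ECiw)
LR = 2.92 / (5*6.1 - 2.92)
LR = 2.92 / 27.5800

0.1059


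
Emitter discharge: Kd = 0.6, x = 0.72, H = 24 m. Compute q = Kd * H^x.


q = Kd * H^x = 0.6 * 24^0.72 = 0.6 * 9.857167

5.9143 L/h


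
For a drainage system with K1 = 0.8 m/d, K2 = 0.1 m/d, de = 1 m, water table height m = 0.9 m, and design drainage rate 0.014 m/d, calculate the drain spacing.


S^2 = 8*K2*de*m/q + 4*K1*m^2/q
S^2 = 8*0.1*1*0.9/0.014 + 4*0.8*0.9^2/0.014
S = sqrt(236.5714)

15.3809 m


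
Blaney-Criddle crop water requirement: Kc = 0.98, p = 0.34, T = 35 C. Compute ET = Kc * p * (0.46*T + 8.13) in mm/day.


ET = Kc * p * (0.46*T + 8.13)
ET = 0.98 * 0.34 * (0.46*35 + 8.13)
ET = 0.98 * 0.34 * 24.2300

8.0734 mm/day


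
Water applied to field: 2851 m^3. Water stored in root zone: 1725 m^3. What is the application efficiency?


Ea = V_root / V_field * 100 = 1725 / 2851 * 100 = 60.5051%

60.5051 %


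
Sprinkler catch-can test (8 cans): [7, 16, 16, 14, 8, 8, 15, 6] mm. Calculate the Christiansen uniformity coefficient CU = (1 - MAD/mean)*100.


mean = 11.250000 mm
MAD = 4.000000 mm
CU = (1 - 4.000000/11.250000)*100

64.4444 %


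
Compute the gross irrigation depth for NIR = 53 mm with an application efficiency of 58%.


Ea = 58% = 0.58
GID = NIR / Ea = 53 / 0.58 = 91.3793 mm

91.3793 mm


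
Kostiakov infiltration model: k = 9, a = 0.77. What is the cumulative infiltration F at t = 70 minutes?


F = k * t^a = 9 * 70^0.77
F = 9 * 26.346655

237.1199 mm


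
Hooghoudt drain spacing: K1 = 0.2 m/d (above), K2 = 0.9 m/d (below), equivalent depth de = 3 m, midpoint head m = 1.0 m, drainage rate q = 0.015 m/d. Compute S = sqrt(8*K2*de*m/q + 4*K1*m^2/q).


S^2 = 8*K2*de*m/q + 4*K1*m^2/q
S^2 = 8*0.9*3*1.0/0.015 + 4*0.2*1.0^2/0.015
S = sqrt(1493.3333)

38.6437 m


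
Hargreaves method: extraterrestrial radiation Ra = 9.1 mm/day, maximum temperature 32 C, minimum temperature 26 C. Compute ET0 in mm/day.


Tmean = (Tmax + Tmin)/2 = (32 + 26)/2 = 29.0
ET0 = 0.0023 * 9.1 * (29.0 + 17.8) * sqrt(32 - 26)
ET0 = 0.0023 * 9.1 * 46.8 * 2.449490

2.3993 mm/day


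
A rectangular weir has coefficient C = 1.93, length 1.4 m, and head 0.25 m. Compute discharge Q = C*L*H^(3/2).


Q = C * L * H^(3/2) = 1.93 * 1.4 * 0.25^1.5 = 1.93 * 1.4 * 0.125000

0.3377 m^3/s


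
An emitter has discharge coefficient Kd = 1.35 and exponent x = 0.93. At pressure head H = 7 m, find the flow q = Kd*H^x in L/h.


q = Kd * H^x = 1.35 * 7^0.93 = 1.35 * 6.108593

8.2466 L/h


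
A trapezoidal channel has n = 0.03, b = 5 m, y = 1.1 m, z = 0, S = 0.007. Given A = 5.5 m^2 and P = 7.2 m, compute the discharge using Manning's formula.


R = A/P = 5.5/7.2 = 0.763889
Q = (1/0.03) * 5.5 * 0.763889^(2/3) * 0.007^0.5

12.8177 m^3/s


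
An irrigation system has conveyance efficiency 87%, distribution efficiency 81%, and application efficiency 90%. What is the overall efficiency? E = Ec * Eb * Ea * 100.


Ec = 0.87, Eb = 0.81, Ea = 0.9
E = 0.87 * 0.81 * 0.9 * 100 = 63.4230%

63.4230 %


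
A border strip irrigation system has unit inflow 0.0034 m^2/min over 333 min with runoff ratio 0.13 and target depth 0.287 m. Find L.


L = q*t/((1+r)*Z)
L = 0.0034*333/((1+0.13)*0.287)
L = 1.1322/0.32431

3.4911 m
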